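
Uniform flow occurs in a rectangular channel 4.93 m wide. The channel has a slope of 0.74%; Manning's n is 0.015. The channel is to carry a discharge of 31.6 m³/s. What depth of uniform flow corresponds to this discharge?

Manning's equation rearranged: A R^(2/3) = nQ / (1·√S) = 0.015 × 31.6 / (√0.0074) = 5.51.
Try y = 1.43 m: A R^(2/3) = 6.596 — over.
Try y = 1.1 m: A R^(2/3) = 4.519 — short.
Try y = 1.26 m: A R^(2/3) = 5.503 — close enough.

y_n = 1.26 m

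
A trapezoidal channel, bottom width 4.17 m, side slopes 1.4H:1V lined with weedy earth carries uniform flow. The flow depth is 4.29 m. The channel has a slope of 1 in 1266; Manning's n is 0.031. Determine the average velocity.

V = 1.58 m/s

With bottom width b = 4.17 m and side slope z = 1.4: A = (b + zy)y = (4.17 + 1.4×4.29)×4.29 = 43.66 m²; P = b + 2y√(1+z²) = 4.17 + 2×4.29×1.72 = 18.93 m.
Hydraulic radius R = A/P = 43.66/18.93 = 2.306 m.
From Manning's equation, V = (1/n) R^(2/3) S^(1/2) = (1/0.031) × 2.306^(2/3) × 0.0007899^(1/2) = 1.58 m/s.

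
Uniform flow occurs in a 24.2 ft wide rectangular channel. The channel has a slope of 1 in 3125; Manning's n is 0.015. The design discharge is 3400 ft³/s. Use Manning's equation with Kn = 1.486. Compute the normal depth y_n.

Manning's equation rearranged: A R^(2/3) = nQ / (1.486·√S) = 0.015 × 3400 / (1.486 × √0.00032) = 1919.
At y = 14.8 ft: A R^(2/3) = 1267 — short.
At y = 25.3 ft: A R^(2/3) = 2487 — over.
At y = 20.5 ft: A R^(2/3) = 1919 — close enough.

y_n = 20.5 ft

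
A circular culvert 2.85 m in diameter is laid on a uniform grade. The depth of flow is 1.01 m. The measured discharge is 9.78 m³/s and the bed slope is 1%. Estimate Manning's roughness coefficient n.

For a circular section of diameter D = 2.85 m at depth y = 1.01 m, the central angle is θ = 2 arccos(1 − 2y/D) = 2.551 rad. Then A = (D²/8)(θ − sin θ) = 2.024 m² and P = Dθ/2 = 3.635 m.
Hydraulic radius R = A/P = 2.024/3.635 = 0.5568 m.
Rearranging Manning's equation: n = (1/Q) A R^(2/3) S^(1/2) = (1/9.78) × 2.024 × 0.5568^(2/3) × √0.01 = 0.014.

n = 0.014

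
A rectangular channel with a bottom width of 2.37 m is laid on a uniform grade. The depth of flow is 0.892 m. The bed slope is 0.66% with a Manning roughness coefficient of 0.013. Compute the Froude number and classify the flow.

Flow area A = b·y = 2.37 × 0.892 = 2.114 m². Wetted perimeter P = b + 2y = 2.37 + 2×0.892 = 4.154 m.
Hydraulic radius R = A/P = 2.114/4.154 = 0.5089 m.
V = (1/n) R^(2/3) √S = (1/0.013) × 0.5089^(2/3) × √0.0066 = 3.983 m/s. Hydraulic depth D_h = A/T = 2.114/2.37 = 0.892 m.
Froude number Fr = V/√(g·D_h) = 3.983/√(9.81×0.892) = 1.35, which is greater than 1, so the flow is supercritical.

supercritical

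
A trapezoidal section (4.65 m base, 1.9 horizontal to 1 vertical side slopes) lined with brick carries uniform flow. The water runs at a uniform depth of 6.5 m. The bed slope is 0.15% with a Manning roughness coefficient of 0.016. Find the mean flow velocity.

V = 5.47 m/s

With bottom width b = 4.65 m and side slope z = 1.9: A = (b + zy)y = (4.65 + 1.9×6.5)×6.5 = 110.5 m²; P = b + 2y√(1+z²) = 4.65 + 2×6.5×2.147 = 32.56 m.
Hydraulic radius R = A/P = 110.5/32.56 = 3.394 m.
From Manning's equation, V = (1/n) R^(2/3) S^(1/2) = (1/0.016) × 3.394^(2/3) × 0.0015^(1/2) = 5.47 m/s.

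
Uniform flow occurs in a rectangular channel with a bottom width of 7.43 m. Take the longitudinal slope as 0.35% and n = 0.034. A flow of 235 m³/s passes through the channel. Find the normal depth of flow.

y_n = 9.45 m

Manning's equation rearranged: A R^(2/3) = nQ / (1·√S) = 0.034 × 235 / (√0.0035) = 135.1.
Try y = 7.8 m: A R^(2/3) = 107.2 — low.
Try y = 10.4 m: A R^(2/3) = 151.2 — high.
Try y = 9.45 m: A R^(2/3) = 135 — ≈ 135.1.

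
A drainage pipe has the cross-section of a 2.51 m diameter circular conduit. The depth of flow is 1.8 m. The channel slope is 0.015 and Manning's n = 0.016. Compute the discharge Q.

Q = 24 m³/s

For a circular section of diameter D = 2.51 m at depth y = 1.8 m, the central angle is θ = 2 arccos(1 − 2y/D) = 4.04 rad. Then A = (D²/8)(θ − sin θ) = 3.798 m² and P = Dθ/2 = 5.07 m.
Hydraulic radius R = A/P = 3.798/5.07 = 0.749 m.
Manning's equation: Q = (1/n) A R^(2/3) S^(1/2) = (1/0.016) × 3.798 × 0.749^(2/3) × 0.015^(1/2) = 24 m³/s.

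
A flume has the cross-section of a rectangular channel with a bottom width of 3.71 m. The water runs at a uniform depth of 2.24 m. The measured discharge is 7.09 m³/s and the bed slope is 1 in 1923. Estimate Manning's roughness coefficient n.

n = 0.027

Flow area A = b·y = 3.71 × 2.24 = 8.31 m². Wetted perimeter P = b + 2y = 3.71 + 2×2.24 = 8.19 m.
Hydraulic radius R = A/P = 8.31/8.19 = 1.015 m.
Rearranging Manning's equation: n = (1/Q) A R^(2/3) S^(1/2) = (1/7.09) × 8.31 × 1.015^(2/3) × √0.00052 = 0.027.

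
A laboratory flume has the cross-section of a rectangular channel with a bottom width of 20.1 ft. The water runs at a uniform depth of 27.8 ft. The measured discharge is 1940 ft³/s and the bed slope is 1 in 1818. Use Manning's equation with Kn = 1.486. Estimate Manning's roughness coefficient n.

Flow area A = b·y = 20.1 × 27.8 = 558.8 ft². Wetted perimeter P = b + 2y = 20.1 + 2×27.8 = 75.7 ft.
Hydraulic radius R = A/P = 558.8/75.7 = 7.382 ft.
Rearranging Manning's equation: n = (1.486/Q) A R^(2/3) S^(1/2) = (1.486/1940) × 558.8 × 7.382^(2/3) × √0.0005501 = 0.0381.

n = 0.0381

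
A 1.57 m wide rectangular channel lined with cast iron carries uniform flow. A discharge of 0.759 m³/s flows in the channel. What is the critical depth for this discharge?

y_c = 0.288 m

For a rectangular channel, critical depth y_c = (q²/g)^(1/3) where q = Q/b = 0.759/1.57 = 0.4834 m²/s.
So y_c = (0.4834²/9.81)^(1/3) = 0.288 m.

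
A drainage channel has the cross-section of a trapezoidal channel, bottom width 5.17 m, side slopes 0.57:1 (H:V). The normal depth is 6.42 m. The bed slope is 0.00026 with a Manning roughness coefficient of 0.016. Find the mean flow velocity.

V = 2.02 m/s

With bottom width b = 5.17 m and side slope z = 0.57: A = (b + zy)y = (5.17 + 0.57×6.42)×6.42 = 56.68 m²; P = b + 2y√(1+z²) = 5.17 + 2×6.42×1.151 = 19.95 m.
Hydraulic radius R = A/P = 56.68/19.95 = 2.841 m.
From Manning's equation, V = (1/n) R^(2/3) S^(1/2) = (1/0.016) × 2.841^(2/3) × 0.00026^(1/2) = 2.02 m/s.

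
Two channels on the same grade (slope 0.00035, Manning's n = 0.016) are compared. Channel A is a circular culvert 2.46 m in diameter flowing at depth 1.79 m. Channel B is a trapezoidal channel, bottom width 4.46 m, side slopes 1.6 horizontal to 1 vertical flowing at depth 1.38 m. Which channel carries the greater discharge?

channel B

Channel A: For a circular section of diameter D = 2.46 m at depth y = 1.79 m, the central angle is θ = 2 arccos(1 − 2y/D) = 4.087 rad. Then A = (D²/8)(θ − sin θ) = 3.705 m² and P = Dθ/2 = 5.027 m. Hydraulic radius R = A/P = 3.705/5.027 = 0.737 m. Q_A = (1/0.016)·3.705·0.737^(2/3)·√0.00035 = 3.535 m³/s.
Channel B: With bottom width b = 4.46 m and side slope z = 1.6: A = (b + zy)y = (4.46 + 1.6×1.38)×1.38 = 9.202 m²; P = b + 2y√(1+z²) = 4.46 + 2×1.38×1.887 = 9.668 m. Hydraulic radius R = A/P = 9.202/9.668 = 0.9518 m. Q_B = (1/0.016)·9.202·0.9518^(2/3)·√0.00035 = 10.41 m³/s.
Q_A = 3.535 m³/s vs Q_B = 10.41 m³/s, so channel B carries more.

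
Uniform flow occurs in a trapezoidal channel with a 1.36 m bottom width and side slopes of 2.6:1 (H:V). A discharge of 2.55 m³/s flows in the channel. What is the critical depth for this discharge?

y_c = 0.515 m

At critical depth, Q² T / (g A³) = 1, i.e. A³/T = Q²/g = 2.55²/9.81 = 0.6628.
At y = 0.649 m: A³/T = 1.634 — over.
At y = 0.432 m: A³/T = 0.3423 — short.
At y = 0.515 m: A³/T = 0.6651 — matches.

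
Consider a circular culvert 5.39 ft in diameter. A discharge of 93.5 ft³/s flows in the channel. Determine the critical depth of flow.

At critical depth, Q² T / (g A³) = 1, i.e. A³/T = Q²/g = 93.5²/32.2 = 271.5.
Try y = 2.93 ft: A³/T = 379.1 — too large.
Try y = 2.36 ft: A³/T = 165.8 — too small.
Try y = 2.68 ft: A³/T = 269.7 — close enough.

y_c = 2.68 ft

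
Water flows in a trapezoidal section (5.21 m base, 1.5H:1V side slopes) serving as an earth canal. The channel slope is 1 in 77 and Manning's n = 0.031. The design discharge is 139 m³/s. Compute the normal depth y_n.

y_n = 2.8 m

Manning's equation rearranged: A R^(2/3) = nQ / (1·√S) = 0.031 × 139 / (√0.01299) = 37.81.
Try y = 3.15 m: A R^(2/3) = 47.82 — high.
Try y = 2.24 m: A R^(2/3) = 24.53 — low.
Try y = 2.8 m: A R^(2/3) = 37.85 — ≈ 37.81.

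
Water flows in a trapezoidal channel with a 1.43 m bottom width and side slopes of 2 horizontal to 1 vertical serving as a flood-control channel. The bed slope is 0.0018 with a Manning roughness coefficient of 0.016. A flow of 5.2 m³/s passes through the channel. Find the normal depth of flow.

Manning's equation rearranged: A R^(2/3) = nQ / (1·√S) = 0.016 × 5.2 / (√0.0018) = 1.961.
Trying y = 1.05 m: A R^(2/3) = 2.652 — over.
Trying y = 0.743 m: A R^(2/3) = 1.283 — short.
Trying y = 0.911 m: A R^(2/3) = 1.96 — close enough.

y_n = 0.911 m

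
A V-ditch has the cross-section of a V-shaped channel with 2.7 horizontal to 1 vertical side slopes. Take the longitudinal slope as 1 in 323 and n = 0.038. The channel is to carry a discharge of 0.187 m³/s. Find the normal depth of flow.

y_n = 0.385 m

Manning's equation rearranged: A R^(2/3) = nQ / (1·√S) = 0.038 × 0.187 / (√0.003096) = 0.1277.
At y = 0.341 m: A R^(2/3) = 0.09249 — short.
At y = 0.426 m: A R^(2/3) = 0.1674 — over.
At y = 0.385 m: A R^(2/3) = 0.1278 — ≈ 0.1277.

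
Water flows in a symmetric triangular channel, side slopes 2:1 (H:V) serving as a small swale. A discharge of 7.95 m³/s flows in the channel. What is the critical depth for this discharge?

y_c = 1.26 m

At critical depth, Q² T / (g A³) = 1, i.e. A³/T = Q²/g = 7.95²/9.81 = 6.443.
Trying y = 1.53 m: A³/T = 16.77 — over.
Trying y = 0.917 m: A³/T = 1.297 — short.
Trying y = 1.26 m: A³/T = 6.352 — matches.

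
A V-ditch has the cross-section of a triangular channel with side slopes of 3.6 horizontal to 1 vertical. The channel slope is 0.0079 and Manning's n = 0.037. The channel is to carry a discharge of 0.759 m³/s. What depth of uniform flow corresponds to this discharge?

y_n = 0.482 m

Manning's equation rearranged: A R^(2/3) = nQ / (1·√S) = 0.037 × 0.759 / (√0.0079) = 0.316.
At y = 0.36 m: A R^(2/3) = 0.1451 — short.
At y = 0.578 m: A R^(2/3) = 0.5129 — over.
At y = 0.482 m: A R^(2/3) = 0.316 — matches.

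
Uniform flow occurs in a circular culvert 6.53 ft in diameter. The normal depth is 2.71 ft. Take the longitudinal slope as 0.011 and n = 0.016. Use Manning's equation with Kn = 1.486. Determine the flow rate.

Q = 163 ft³/s

For a circular section of diameter D = 6.53 ft at depth y = 2.71 ft, the central angle is θ = 2 arccos(1 − 2y/D) = 2.8 rad. Then A = (D²/8)(θ − sin θ) = 13.14 ft² and P = Dθ/2 = 9.142 ft.
Hydraulic radius R = A/P = 13.14/9.142 = 1.437 ft.
Manning's equation: Q = (1.486/n) A R^(2/3) S^(1/2) = (1.486/0.016) × 13.14 × 1.437^(2/3) × 0.011^(1/2) = 163 ft³/s.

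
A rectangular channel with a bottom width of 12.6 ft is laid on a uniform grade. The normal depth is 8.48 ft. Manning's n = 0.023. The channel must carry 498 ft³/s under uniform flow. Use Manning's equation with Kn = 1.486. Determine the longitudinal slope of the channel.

Flow area A = b·y = 12.6 × 8.48 = 106.8 ft². Wetted perimeter P = b + 2y = 12.6 + 2×8.48 = 29.56 ft.
Hydraulic radius R = A/P = 106.8/29.56 = 3.615 ft.
From Manning's equation, S = [nQ / (1.486 A R^(2/3))]² = [0.023 × 498 / (1.486 × 106.8 × 3.615^(2/3))]² = 0.000938.

S = 0.000938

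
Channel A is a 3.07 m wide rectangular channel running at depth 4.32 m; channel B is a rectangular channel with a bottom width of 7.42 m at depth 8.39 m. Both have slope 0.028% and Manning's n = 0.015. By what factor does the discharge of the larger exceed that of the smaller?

8.11

Channel A: Flow area A = b·y = 3.07 × 4.32 = 13.26 m². Wetted perimeter P = b + 2y = 3.07 + 2×4.32 = 11.71 m. Hydraulic radius R = A/P = 13.26/11.71 = 1.133 m. Q_A = (1/0.015)·13.26·1.133^(2/3)·√0.00028 = 16.08 m³/s.
Channel B: Flow area A = b·y = 7.42 × 8.39 = 62.25 m². Wetted perimeter P = b + 2y = 7.42 + 2×8.39 = 24.2 m. Hydraulic radius R = A/P = 62.25/24.2 = 2.572 m. Q_B = (1/0.015)·62.25·2.572^(2/3)·√0.00028 = 130.4 m³/s.
The larger discharge is 130.4 m³/s and the smaller is 16.08 m³/s; the ratio is 8.11.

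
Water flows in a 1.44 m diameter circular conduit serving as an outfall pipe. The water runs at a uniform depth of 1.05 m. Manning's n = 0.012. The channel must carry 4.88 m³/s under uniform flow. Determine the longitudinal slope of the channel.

S = 0.00649

For a circular section of diameter D = 1.44 m at depth y = 1.05 m, the central angle is θ = 2 arccos(1 − 2y/D) = 4.094 rad. Then A = (D²/8)(θ − sin θ) = 1.272 m² and P = Dθ/2 = 2.948 m.
Hydraulic radius R = A/P = 1.272/2.948 = 0.4316 m.
From Manning's equation, S = [nQ / (1 A R^(2/3))]² = [0.012 × 4.88 / (1 × 1.272 × 0.4316^(2/3))]² = 0.00649.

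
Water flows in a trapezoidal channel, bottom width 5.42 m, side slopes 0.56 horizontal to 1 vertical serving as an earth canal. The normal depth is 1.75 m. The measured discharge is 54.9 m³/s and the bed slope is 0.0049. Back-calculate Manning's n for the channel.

With bottom width b = 5.42 m and side slope z = 0.56: A = (b + zy)y = (5.42 + 0.56×1.75)×1.75 = 11.2 m²; P = b + 2y√(1+z²) = 5.42 + 2×1.75×1.146 = 9.431 m.
Hydraulic radius R = A/P = 11.2/9.431 = 1.188 m.
Rearranging Manning's equation: n = (1/Q) A R^(2/3) S^(1/2) = (1/54.9) × 11.2 × 1.188^(2/3) × √0.0049 = 0.016.

n = 0.016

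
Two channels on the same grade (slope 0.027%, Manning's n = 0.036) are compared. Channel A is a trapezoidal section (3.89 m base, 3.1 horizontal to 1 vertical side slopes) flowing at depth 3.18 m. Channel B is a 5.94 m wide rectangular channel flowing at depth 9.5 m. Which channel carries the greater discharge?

Channel A: With bottom width b = 3.89 m and side slope z = 3.1: A = (b + zy)y = (3.89 + 3.1×3.18)×3.18 = 43.72 m²; P = b + 2y√(1+z²) = 3.89 + 2×3.18×3.257 = 24.61 m. Hydraulic radius R = A/P = 43.72/24.61 = 1.777 m. Q_A = (1/0.036)·43.72·1.777^(2/3)·√0.00027 = 29.27 m³/s.
Channel B: Flow area A = b·y = 5.94 × 9.5 = 56.43 m². Wetted perimeter P = b + 2y = 5.94 + 2×9.5 = 24.94 m. Hydraulic radius R = A/P = 56.43/24.94 = 2.263 m. Q_B = (1/0.036)·56.43·2.263^(2/3)·√0.00027 = 44.39 m³/s.
Q_A = 29.27 m³/s vs Q_B = 44.39 m³/s, so channel B carries more.

channel B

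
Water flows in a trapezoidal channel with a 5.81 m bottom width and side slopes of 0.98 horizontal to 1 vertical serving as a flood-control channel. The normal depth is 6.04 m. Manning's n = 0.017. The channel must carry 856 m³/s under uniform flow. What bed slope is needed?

S = 0.00926

With bottom width b = 5.81 m and side slope z = 0.98: A = (b + zy)y = (5.81 + 0.98×6.04)×6.04 = 70.84 m²; P = b + 2y√(1+z²) = 5.81 + 2×6.04×1.4 = 22.72 m.
Hydraulic radius R = A/P = 70.84/22.72 = 3.118 m.
From Manning's equation, S = [nQ / (1 A R^(2/3))]² = [0.017 × 856 / (1 × 70.84 × 3.118^(2/3))]² = 0.00926.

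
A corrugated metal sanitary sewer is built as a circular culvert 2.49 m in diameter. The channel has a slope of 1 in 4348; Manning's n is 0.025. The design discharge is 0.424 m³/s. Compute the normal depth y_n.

Manning's equation rearranged: A R^(2/3) = nQ / (1·√S) = 0.025 × 0.424 / (√0.00023) = 0.699.
Trying y = 0.948 m: A R^(2/3) = 1.092 — high.
Trying y = 0.528 m: A R^(2/3) = 0.3499 — low.
Trying y = 0.749 m: A R^(2/3) = 0.6988 — ≈ 0.699.

y_n = 0.749 m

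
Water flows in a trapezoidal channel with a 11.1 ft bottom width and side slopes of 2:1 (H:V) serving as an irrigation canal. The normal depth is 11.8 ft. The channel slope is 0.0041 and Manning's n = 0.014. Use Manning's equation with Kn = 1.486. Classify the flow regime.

With bottom width b = 11.1 ft and side slope z = 2: A = (b + zy)y = (11.1 + 2×11.8)×11.8 = 409.5 ft²; P = b + 2y√(1+z²) = 11.1 + 2×11.8×2.236 = 63.87 ft.
Hydraulic radius R = A/P = 409.5/63.87 = 6.411 ft.
V = (1.486/n) R^(2/3) √S = (1.486/0.014) × 6.411^(2/3) × √0.0041 = 23.45 ft/s. Hydraulic depth D_h = A/T = 409.5/58.3 = 7.023 ft.
Froude number Fr = V/√(g·D_h) = 23.45/√(32.2×7.023) = 1.56, which is greater than 1, so the flow is supercritical.

supercritical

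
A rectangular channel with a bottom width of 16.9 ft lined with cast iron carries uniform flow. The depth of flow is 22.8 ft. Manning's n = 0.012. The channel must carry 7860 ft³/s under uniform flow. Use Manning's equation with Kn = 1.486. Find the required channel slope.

S = 0.0024

Flow area A = b·y = 16.9 × 22.8 = 385.3 ft². Wetted perimeter P = b + 2y = 16.9 + 2×22.8 = 62.5 ft.
Hydraulic radius R = A/P = 385.3/62.5 = 6.165 ft.
From Manning's equation, S = [nQ / (1.486 A R^(2/3))]² = [0.012 × 7860 / (1.486 × 385.3 × 6.165^(2/3))]² = 0.0024.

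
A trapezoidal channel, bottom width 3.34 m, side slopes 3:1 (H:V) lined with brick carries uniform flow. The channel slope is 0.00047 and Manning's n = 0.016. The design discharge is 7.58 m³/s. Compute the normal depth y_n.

y_n = 1.08 m

Manning's equation rearranged: A R^(2/3) = nQ / (1·√S) = 0.016 × 7.58 / (√0.00047) = 5.594.
Trying y = 0.884 m: A R^(2/3) = 3.739 — too small.
Trying y = 1.34 m: A R^(2/3) = 8.743 — too large.
Trying y = 1.08 m: A R^(2/3) = 5.596 — ≈ 5.594.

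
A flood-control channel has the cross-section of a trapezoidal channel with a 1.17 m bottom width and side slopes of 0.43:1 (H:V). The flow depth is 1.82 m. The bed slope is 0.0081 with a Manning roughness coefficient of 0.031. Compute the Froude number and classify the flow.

With bottom width b = 1.17 m and side slope z = 0.43: A = (b + zy)y = (1.17 + 0.43×1.82)×1.82 = 3.554 m²; P = b + 2y√(1+z²) = 1.17 + 2×1.82×1.089 = 5.132 m.
Hydraulic radius R = A/P = 3.554/5.132 = 0.6924 m.
V = (1/n) R^(2/3) √S = (1/0.031) × 0.6924^(2/3) × √0.0081 = 2.272 m/s. Hydraulic depth D_h = A/T = 3.554/2.735 = 1.299 m.
Froude number Fr = V/√(g·D_h) = 2.272/√(9.81×1.299) = 0.636, which is less than 1, so the flow is subcritical.

subcritical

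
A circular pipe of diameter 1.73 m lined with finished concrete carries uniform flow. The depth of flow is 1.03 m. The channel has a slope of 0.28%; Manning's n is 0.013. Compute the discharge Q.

For a circular section of diameter D = 1.73 m at depth y = 1.03 m, the central angle is θ = 2 arccos(1 − 2y/D) = 3.525 rad. Then A = (D²/8)(θ − sin θ) = 1.459 m² and P = Dθ/2 = 3.05 m.
Hydraulic radius R = A/P = 1.459/3.05 = 0.4784 m.
Manning's equation: Q = (1/n) A R^(2/3) S^(1/2) = (1/0.013) × 1.459 × 0.4784^(2/3) × 0.0028^(1/2) = 3.63 m³/s.

Q = 3.63 m³/s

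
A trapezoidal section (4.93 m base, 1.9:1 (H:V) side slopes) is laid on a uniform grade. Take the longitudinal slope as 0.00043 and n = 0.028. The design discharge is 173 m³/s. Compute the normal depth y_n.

y_n = 6.26 m

Manning's equation rearranged: A R^(2/3) = nQ / (1·√S) = 0.028 × 173 / (√0.00043) = 233.6.
Trying y = 4.96 m: A R^(2/3) = 138.5 — short.
Trying y = 6.26 m: A R^(2/3) = 233.9 — matches.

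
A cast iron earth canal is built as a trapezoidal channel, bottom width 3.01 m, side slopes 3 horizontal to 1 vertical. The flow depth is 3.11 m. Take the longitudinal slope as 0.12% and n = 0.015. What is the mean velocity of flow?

With bottom width b = 3.01 m and side slope z = 3: A = (b + zy)y = (3.01 + 3×3.11)×3.11 = 38.38 m²; P = b + 2y√(1+z²) = 3.01 + 2×3.11×3.162 = 22.68 m.
Hydraulic radius R = A/P = 38.38/22.68 = 1.692 m.
From Manning's equation, V = (1/n) R^(2/3) S^(1/2) = (1/0.015) × 1.692^(2/3) × 0.0012^(1/2) = 3.28 m/s.

V = 3.28 m/s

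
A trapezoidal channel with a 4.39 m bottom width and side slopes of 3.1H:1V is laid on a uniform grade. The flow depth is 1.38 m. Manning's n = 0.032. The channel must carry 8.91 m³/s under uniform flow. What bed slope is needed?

S = 0.00066

With bottom width b = 4.39 m and side slope z = 3.1: A = (b + zy)y = (4.39 + 3.1×1.38)×1.38 = 11.96 m²; P = b + 2y√(1+z²) = 4.39 + 2×1.38×3.257 = 13.38 m.
Hydraulic radius R = A/P = 11.96/13.38 = 0.894 m.
From Manning's equation, S = [nQ / (1 A R^(2/3))]² = [0.032 × 8.91 / (1 × 11.96 × 0.894^(2/3))]² = 0.00066.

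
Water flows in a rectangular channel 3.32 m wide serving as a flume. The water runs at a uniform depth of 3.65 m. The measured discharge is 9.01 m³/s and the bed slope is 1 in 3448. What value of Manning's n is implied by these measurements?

Flow area A = b·y = 3.32 × 3.65 = 12.12 m². Wetted perimeter P = b + 2y = 3.32 + 2×3.65 = 10.62 m.
Hydraulic radius R = A/P = 12.12/10.62 = 1.141 m.
Rearranging Manning's equation: n = (1/Q) A R^(2/3) S^(1/2) = (1/9.01) × 12.12 × 1.141^(2/3) × √0.00029 = 0.025.

n = 0.025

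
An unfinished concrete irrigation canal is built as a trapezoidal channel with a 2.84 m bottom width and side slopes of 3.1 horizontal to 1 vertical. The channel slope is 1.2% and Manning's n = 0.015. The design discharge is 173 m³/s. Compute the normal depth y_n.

y_n = 2.17 m

Manning's equation rearranged: A R^(2/3) = nQ / (1·√S) = 0.015 × 173 / (√0.012) = 23.69.
At y = 1.83 m: A R^(2/3) = 16.15 — short.
At y = 2.39 m: A R^(2/3) = 29.63 — over.
At y = 2.17 m: A R^(2/3) = 23.74 — matches.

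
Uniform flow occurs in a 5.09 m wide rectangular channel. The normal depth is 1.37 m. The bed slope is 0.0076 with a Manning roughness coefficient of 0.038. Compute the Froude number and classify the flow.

subcritical

Flow area A = b·y = 5.09 × 1.37 = 6.973 m². Wetted perimeter P = b + 2y = 5.09 + 2×1.37 = 7.83 m.
Hydraulic radius R = A/P = 6.973/7.83 = 0.8906 m.
V = (1/n) R^(2/3) √S = (1/0.038) × 0.8906^(2/3) × √0.0076 = 2.124 m/s. Hydraulic depth D_h = A/T = 6.973/5.09 = 1.37 m.
Froude number Fr = V/√(g·D_h) = 2.124/√(9.81×1.37) = 0.579, which is less than 1, so the flow is subcritical.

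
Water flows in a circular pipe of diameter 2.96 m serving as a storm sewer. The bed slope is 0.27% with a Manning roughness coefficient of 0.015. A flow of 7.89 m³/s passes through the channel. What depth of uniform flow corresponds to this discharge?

Manning's equation rearranged: A R^(2/3) = nQ / (1·√S) = 0.015 × 7.89 / (√0.0027) = 2.278.
Trying y = 1.58 m: A R^(2/3) = 3.14 — high.
Trying y = 1.12 m: A R^(2/3) = 1.713 — low.
Trying y = 1.31 m: A R^(2/3) = 2.277 — ≈ 2.278.

y_n = 1.31 m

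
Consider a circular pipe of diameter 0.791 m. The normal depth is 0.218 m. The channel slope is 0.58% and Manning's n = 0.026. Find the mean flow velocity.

For a circular section of diameter D = 0.791 m at depth y = 0.218 m, the central angle is θ = 2 arccos(1 − 2y/D) = 2.211 rad. Then A = (D²/8)(θ − sin θ) = 0.1102 m² and P = Dθ/2 = 0.8744 m.
Hydraulic radius R = A/P = 0.1102/0.8744 = 0.126 m.
From Manning's equation, V = (1/n) R^(2/3) S^(1/2) = (1/0.026) × 0.126^(2/3) × 0.0058^(1/2) = 0.736 m/s.

V = 0.736 m/s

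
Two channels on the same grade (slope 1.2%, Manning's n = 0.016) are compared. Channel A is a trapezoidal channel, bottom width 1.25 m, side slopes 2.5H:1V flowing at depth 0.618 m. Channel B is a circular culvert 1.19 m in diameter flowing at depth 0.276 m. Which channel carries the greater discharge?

channel A

Channel A: With bottom width b = 1.25 m and side slope z = 2.5: A = (b + zy)y = (1.25 + 2.5×0.618)×0.618 = 1.727 m²; P = b + 2y√(1+z²) = 1.25 + 2×0.618×2.693 = 4.578 m. Hydraulic radius R = A/P = 1.727/4.578 = 0.3773 m. Q_A = (1/0.016)·1.727·0.3773^(2/3)·√0.012 = 6.175 m³/s.
Channel B: For a circular section of diameter D = 1.19 m at depth y = 0.276 m, the central angle is θ = 2 arccos(1 − 2y/D) = 2.01 rad. Then A = (D²/8)(θ − sin θ) = 0.1956 m² and P = Dθ/2 = 1.196 m. Hydraulic radius R = A/P = 0.1956/1.196 = 0.1635 m. Q_B = (1/0.016)·0.1956·0.1635^(2/3)·√0.012 = 0.4004 m³/s.
Q_A = 6.175 m³/s vs Q_B = 0.4004 m³/s, so channel A carries more.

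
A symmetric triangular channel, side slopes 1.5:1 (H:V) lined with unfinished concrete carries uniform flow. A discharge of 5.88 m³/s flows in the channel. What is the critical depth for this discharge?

At critical depth, Q² T / (g A³) = 1, i.e. A³/T = Q²/g = 5.88²/9.81 = 3.524.
Trying y = 1.49 m: A³/T = 8.262 — high.
Trying y = 1.1 m: A³/T = 1.812 — low.
Trying y = 1.26 m: A³/T = 3.573 — matches.

y_c = 1.26 m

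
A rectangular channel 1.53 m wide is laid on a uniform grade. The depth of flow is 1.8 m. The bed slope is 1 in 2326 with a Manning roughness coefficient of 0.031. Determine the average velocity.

Flow area A = b·y = 1.53 × 1.8 = 2.754 m². Wetted perimeter P = b + 2y = 1.53 + 2×1.8 = 5.13 m.
Hydraulic radius R = A/P = 2.754/5.13 = 0.5368 m.
From Manning's equation, V = (1/n) R^(2/3) S^(1/2) = (1/0.031) × 0.5368^(2/3) × 0.0004299^(1/2) = 0.442 m/s.

V = 0.442 m/s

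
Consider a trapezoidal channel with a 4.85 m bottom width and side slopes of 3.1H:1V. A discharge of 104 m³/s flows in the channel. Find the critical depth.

y_c = 2.3 m

At critical depth, Q² T / (g A³) = 1, i.e. A³/T = Q²/g = 104²/9.81 = 1103.
Trying y = 1.94 m: A³/T = 554.7 — low.
Trying y = 2.3 m: A³/T = 1095 — ≈ 1103.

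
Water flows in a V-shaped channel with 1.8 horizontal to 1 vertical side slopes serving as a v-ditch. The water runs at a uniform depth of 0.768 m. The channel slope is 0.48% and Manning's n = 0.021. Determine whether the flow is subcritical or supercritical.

For a triangular section with side slope z = 1.8: A = zy² = 1.8×0.768² = 1.062 m²; P = 2y√(1+z²) = 2×0.768×2.059 = 3.163 m.
Hydraulic radius R = A/P = 1.062/3.163 = 0.3357 m.
V = (1/n) R^(2/3) √S = (1/0.021) × 0.3357^(2/3) × √0.0048 = 1.593 m/s. Hydraulic depth D_h = A/T = 1.062/2.765 = 0.384 m.
Froude number Fr = V/√(g·D_h) = 1.593/√(9.81×0.384) = 0.821, which is less than 1, so the flow is subcritical.

subcritical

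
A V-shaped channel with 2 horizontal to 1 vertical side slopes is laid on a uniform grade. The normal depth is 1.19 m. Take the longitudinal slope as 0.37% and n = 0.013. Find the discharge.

Q = 8.7 m³/s

For a triangular section with side slope z = 2: A = zy² = 2×1.19² = 2.832 m²; P = 2y√(1+z²) = 2×1.19×2.236 = 5.322 m.
Hydraulic radius R = A/P = 2.832/5.322 = 0.5322 m.
Manning's equation: Q = (1/n) A R^(2/3) S^(1/2) = (1/0.013) × 2.832 × 0.5322^(2/3) × 0.0037^(1/2) = 8.7 m³/s.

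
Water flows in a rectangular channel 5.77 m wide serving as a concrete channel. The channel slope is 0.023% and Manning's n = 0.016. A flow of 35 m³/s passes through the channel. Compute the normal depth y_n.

Manning's equation rearranged: A R^(2/3) = nQ / (1·√S) = 0.016 × 35 / (√0.00023) = 36.93.
At y = 4.96 m: A R^(2/3) = 42.72 — high.
At y = 3.95 m: A R^(2/3) = 32.05 — low.
At y = 4.42 m: A R^(2/3) = 36.97 — matches.

y_n = 4.42 m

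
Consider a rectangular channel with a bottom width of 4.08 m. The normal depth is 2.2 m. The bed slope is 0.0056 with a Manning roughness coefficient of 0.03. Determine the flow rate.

Flow area A = b·y = 4.08 × 2.2 = 8.976 m². Wetted perimeter P = b + 2y = 4.08 + 2×2.2 = 8.48 m.
Hydraulic radius R = A/P = 8.976/8.48 = 1.058 m.
Manning's equation: Q = (1/n) A R^(2/3) S^(1/2) = (1/0.03) × 8.976 × 1.058^(2/3) × 0.0056^(1/2) = 23.3 m³/s.

Q = 23.3 m³/s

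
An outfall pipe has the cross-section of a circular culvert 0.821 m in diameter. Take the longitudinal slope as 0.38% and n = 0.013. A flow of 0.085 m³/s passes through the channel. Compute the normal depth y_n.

y_n = 0.173 m

Manning's equation rearranged: A R^(2/3) = nQ / (1·√S) = 0.013 × 0.085 / (√0.0038) = 0.01793.
Try y = 0.215 m: A R^(2/3) = 0.02766 — high.
Try y = 0.15 m: A R^(2/3) = 0.01342 — low.
Try y = 0.173 m: A R^(2/3) = 0.01793 — close enough.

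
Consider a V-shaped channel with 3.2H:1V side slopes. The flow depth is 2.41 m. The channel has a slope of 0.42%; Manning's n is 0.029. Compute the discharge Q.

For a triangular section with side slope z = 3.2: A = zy² = 3.2×2.41² = 18.59 m²; P = 2y√(1+z²) = 2×2.41×3.353 = 16.16 m.
Hydraulic radius R = A/P = 18.59/16.16 = 1.15 m.
Manning's equation: Q = (1/n) A R^(2/3) S^(1/2) = (1/0.029) × 18.59 × 1.15^(2/3) × 0.0042^(1/2) = 45.6 m³/s.

Q = 45.6 m³/s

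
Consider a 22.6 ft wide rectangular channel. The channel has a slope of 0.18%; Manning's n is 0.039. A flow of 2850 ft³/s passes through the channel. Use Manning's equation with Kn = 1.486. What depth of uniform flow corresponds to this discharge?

y_n = 20.7 ft

Manning's equation rearranged: A R^(2/3) = nQ / (1.486·√S) = 0.039 × 2850 / (1.486 × √0.0018) = 1763.
At y = 25.8 ft: A R^(2/3) = 2305 — too large.
At y = 15.7 ft: A R^(2/3) = 1245 — too small.
At y = 20.7 ft: A R^(2/3) = 1762 — matches.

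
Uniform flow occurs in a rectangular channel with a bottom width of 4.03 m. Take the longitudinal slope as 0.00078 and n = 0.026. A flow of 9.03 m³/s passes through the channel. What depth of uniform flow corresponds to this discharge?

Manning's equation rearranged: A R^(2/3) = nQ / (1·√S) = 0.026 × 9.03 / (√0.00078) = 8.406.
Try y = 1.58 m: A R^(2/3) = 5.872 — low.
Try y = 2.39 m: A R^(2/3) = 10.22 — high.
Try y = 2.06 m: A R^(2/3) = 8.405 — ≈ 8.406.

y_n = 2.06 m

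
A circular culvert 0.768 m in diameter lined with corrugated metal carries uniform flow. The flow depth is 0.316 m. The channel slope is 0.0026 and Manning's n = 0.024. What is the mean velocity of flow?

V = 0.647 m/s

For a circular section of diameter D = 0.768 m at depth y = 0.316 m, the central angle is θ = 2 arccos(1 − 2y/D) = 2.786 rad. Then A = (D²/8)(θ − sin θ) = 0.1797 m² and P = Dθ/2 = 1.07 m.
Hydraulic radius R = A/P = 0.1797/1.07 = 0.168 m.
From Manning's equation, V = (1/n) R^(2/3) S^(1/2) = (1/0.024) × 0.168^(2/3) × 0.0026^(1/2) = 0.647 m/s.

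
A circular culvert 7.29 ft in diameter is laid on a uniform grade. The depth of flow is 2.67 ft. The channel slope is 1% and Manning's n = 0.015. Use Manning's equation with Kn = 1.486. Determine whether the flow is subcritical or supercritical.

supercritical

For a circular section of diameter D = 7.29 ft at depth y = 2.67 ft, the central angle is θ = 2 arccos(1 − 2y/D) = 2.6 rad. Then A = (D²/8)(θ − sin θ) = 13.85 ft² and P = Dθ/2 = 9.477 ft.
Hydraulic radius R = A/P = 13.85/9.477 = 1.461 ft.
V = (1.486/n) R^(2/3) √S = (1.486/0.015) × 1.461^(2/3) × √0.01 = 12.76 ft/s. Hydraulic depth D_h = A/T = 13.85/7.024 = 1.971 ft.
Froude number Fr = V/√(g·D_h) = 12.76/√(32.2×1.971) = 1.6, which is greater than 1, so the flow is supercritical.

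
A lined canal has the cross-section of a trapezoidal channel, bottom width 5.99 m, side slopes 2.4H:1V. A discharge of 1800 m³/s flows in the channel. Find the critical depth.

At critical depth, Q² T / (g A³) = 1, i.e. A³/T = Q²/g = 1800²/9.81 = 330300.
At y = 10.7 m: A³/T = 678500 — too large.
At y = 8.09 m: A³/T = 193700 — too small.
At y = 9.12 m: A³/T = 330200 — ≈ 330300.

y_c = 9.12 m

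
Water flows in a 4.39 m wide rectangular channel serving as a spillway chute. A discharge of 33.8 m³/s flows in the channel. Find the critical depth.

For a rectangular channel, critical depth y_c = (q²/g)^(1/3) where q = Q/b = 33.8/4.39 = 7.699 m²/s.
So y_c = (7.699²/9.81)^(1/3) = 1.82 m.

y_c = 1.82 m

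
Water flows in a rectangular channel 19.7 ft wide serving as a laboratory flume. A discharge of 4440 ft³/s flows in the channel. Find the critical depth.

For a rectangular channel, critical depth y_c = (q²/g)^(1/3) where q = Q/b = 4440/19.7 = 225.4 ft²/s.
So y_c = (225.4²/32.2)^(1/3) = 11.6 ft.

y_c = 11.6 ft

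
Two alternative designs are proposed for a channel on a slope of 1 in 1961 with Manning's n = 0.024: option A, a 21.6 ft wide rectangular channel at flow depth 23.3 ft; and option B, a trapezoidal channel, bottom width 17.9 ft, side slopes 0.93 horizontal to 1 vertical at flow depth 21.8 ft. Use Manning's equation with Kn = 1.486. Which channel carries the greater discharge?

channel B

Channel A: Flow area A = b·y = 21.6 × 23.3 = 503.3 ft². Wetted perimeter P = b + 2y = 21.6 + 2×23.3 = 68.2 ft. Hydraulic radius R = A/P = 503.3/68.2 = 7.379 ft. Q_A = (1.486/0.024)·503.3·7.379^(2/3)·√0.0005099 = 2667 ft³/s.
Channel B: With bottom width b = 17.9 ft and side slope z = 0.93: A = (b + zy)y = (17.9 + 0.93×21.8)×21.8 = 832.2 ft²; P = b + 2y√(1+z²) = 17.9 + 2×21.8×1.366 = 77.44 ft. Hydraulic radius R = A/P = 832.2/77.44 = 10.75 ft. Q_B = (1.486/0.024)·832.2·10.75^(2/3)·√0.0005099 = 5666 ft³/s.
Q_A = 2667 ft³/s vs Q_B = 5666 ft³/s, so channel B carries more.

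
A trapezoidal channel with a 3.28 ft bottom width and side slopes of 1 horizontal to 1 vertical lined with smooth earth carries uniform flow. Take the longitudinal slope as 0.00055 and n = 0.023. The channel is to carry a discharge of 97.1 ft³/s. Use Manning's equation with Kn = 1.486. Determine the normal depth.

y_n = 4.68 ft

Manning's equation rearranged: A R^(2/3) = nQ / (1.486·√S) = 0.023 × 97.1 / (1.486 × √0.00055) = 64.08.
Trying y = 3.47 ft: A R^(2/3) = 34.51 — too small.
Trying y = 5.4 ft: A R^(2/3) = 86.94 — too large.
Trying y = 4.68 ft: A R^(2/3) = 64.07 — ≈ 64.08.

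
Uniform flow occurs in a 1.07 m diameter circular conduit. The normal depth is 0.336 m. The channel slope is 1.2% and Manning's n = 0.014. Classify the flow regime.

For a circular section of diameter D = 1.07 m at depth y = 0.336 m, the central angle is θ = 2 arccos(1 − 2y/D) = 2.379 rad. Then A = (D²/8)(θ − sin θ) = 0.2417 m² and P = Dθ/2 = 1.273 m.
Hydraulic radius R = A/P = 0.2417/1.273 = 0.1899 m.
V = (1/n) R^(2/3) √S = (1/0.014) × 0.1899^(2/3) × √0.012 = 2.585 m/s. Hydraulic depth D_h = A/T = 0.2417/0.9932 = 0.2433 m.
Froude number Fr = V/√(g·D_h) = 2.585/√(9.81×0.2433) = 1.67, which is greater than 1, so the flow is supercritical.

supercritical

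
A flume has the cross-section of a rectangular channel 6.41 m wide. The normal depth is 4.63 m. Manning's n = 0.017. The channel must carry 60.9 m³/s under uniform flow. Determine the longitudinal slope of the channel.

Flow area A = b·y = 6.41 × 4.63 = 29.68 m². Wetted perimeter P = b + 2y = 6.41 + 2×4.63 = 15.67 m.
Hydraulic radius R = A/P = 29.68/15.67 = 1.894 m.
From Manning's equation, S = [nQ / (1 A R^(2/3))]² = [0.017 × 60.9 / (1 × 29.68 × 1.894^(2/3))]² = 0.000519.

S = 0.000519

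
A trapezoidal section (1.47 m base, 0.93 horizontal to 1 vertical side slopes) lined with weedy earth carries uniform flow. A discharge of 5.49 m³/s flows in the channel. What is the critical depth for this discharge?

y_c = 0.919 m

At critical depth, Q² T / (g A³) = 1, i.e. A³/T = Q²/g = 5.49²/9.81 = 3.072.
At y = 0.716 m: A³/T = 1.277 — too small.
At y = 1.15 m: A³/T = 6.902 — too large.
At y = 0.919 m: A³/T = 3.067 — close enough.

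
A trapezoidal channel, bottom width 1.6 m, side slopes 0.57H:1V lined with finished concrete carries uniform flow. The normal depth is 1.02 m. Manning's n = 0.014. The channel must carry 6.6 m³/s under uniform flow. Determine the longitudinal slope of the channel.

With bottom width b = 1.6 m and side slope z = 0.57: A = (b + zy)y = (1.6 + 0.57×1.02)×1.02 = 2.225 m²; P = b + 2y√(1+z²) = 1.6 + 2×1.02×1.151 = 3.948 m.
Hydraulic radius R = A/P = 2.225/3.948 = 0.5636 m.
From Manning's equation, S = [nQ / (1 A R^(2/3))]² = [0.014 × 6.6 / (1 × 2.225 × 0.5636^(2/3))]² = 0.0037.

S = 0.0037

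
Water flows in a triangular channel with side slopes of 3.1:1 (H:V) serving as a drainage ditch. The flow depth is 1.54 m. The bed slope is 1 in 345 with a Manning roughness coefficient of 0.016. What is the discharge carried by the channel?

Q = 20.1 m³/s

For a triangular section with side slope z = 3.1: A = zy² = 3.1×1.54² = 7.352 m²; P = 2y√(1+z²) = 2×1.54×3.257 = 10.03 m.
Hydraulic radius R = A/P = 7.352/10.03 = 0.7328 m.
Manning's equation: Q = (1/n) A R^(2/3) S^(1/2) = (1/0.016) × 7.352 × 0.7328^(2/3) × 0.002899^(1/2) = 20.1 m³/s.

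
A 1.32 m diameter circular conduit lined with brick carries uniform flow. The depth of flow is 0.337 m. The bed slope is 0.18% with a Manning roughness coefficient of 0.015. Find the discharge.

For a circular section of diameter D = 1.32 m at depth y = 0.337 m, the central angle is θ = 2 arccos(1 − 2y/D) = 2.119 rad. Then A = (D²/8)(θ − sin θ) = 0.2756 m² and P = Dθ/2 = 1.398 m.
Hydraulic radius R = A/P = 0.2756/1.398 = 0.1971 m.
Manning's equation: Q = (1/n) A R^(2/3) S^(1/2) = (1/0.015) × 0.2756 × 0.1971^(2/3) × 0.0018^(1/2) = 0.264 m³/s.

Q = 0.264 m³/s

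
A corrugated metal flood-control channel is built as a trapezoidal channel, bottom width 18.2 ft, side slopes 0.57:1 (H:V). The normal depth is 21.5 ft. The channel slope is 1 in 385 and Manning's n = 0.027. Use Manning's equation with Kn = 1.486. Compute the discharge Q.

With bottom width b = 18.2 ft and side slope z = 0.57: A = (b + zy)y = (18.2 + 0.57×21.5)×21.5 = 654.8 ft²; P = b + 2y√(1+z²) = 18.2 + 2×21.5×1.151 = 67.69 ft.
Hydraulic radius R = A/P = 654.8/67.69 = 9.673 ft.
Manning's equation: Q = (1.486/n) A R^(2/3) S^(1/2) = (1.486/0.027) × 654.8 × 9.673^(2/3) × 0.002597^(1/2) = 8340 ft³/s.

Q = 8340 ft³/s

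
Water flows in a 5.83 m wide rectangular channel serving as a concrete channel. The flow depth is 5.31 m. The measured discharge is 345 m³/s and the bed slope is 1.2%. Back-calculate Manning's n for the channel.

n = 0.015

Flow area A = b·y = 5.83 × 5.31 = 30.96 m². Wetted perimeter P = b + 2y = 5.83 + 2×5.31 = 16.45 m.
Hydraulic radius R = A/P = 30.96/16.45 = 1.882 m.
Rearranging Manning's equation: n = (1/Q) A R^(2/3) S^(1/2) = (1/345) × 30.96 × 1.882^(2/3) × √0.012 = 0.015.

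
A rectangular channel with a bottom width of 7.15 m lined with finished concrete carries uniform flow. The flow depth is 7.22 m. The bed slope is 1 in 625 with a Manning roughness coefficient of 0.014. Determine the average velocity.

Flow area A = b·y = 7.15 × 7.22 = 51.62 m². Wetted perimeter P = b + 2y = 7.15 + 2×7.22 = 21.59 m.
Hydraulic radius R = A/P = 51.62/21.59 = 2.391 m.
From Manning's equation, V = (1/n) R^(2/3) S^(1/2) = (1/0.014) × 2.391^(2/3) × 0.0016^(1/2) = 5.11 m/s.

V = 5.11 m/s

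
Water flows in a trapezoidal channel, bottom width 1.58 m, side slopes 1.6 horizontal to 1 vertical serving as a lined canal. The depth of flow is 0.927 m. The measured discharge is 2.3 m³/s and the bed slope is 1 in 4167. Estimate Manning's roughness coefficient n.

With bottom width b = 1.58 m and side slope z = 1.6: A = (b + zy)y = (1.58 + 1.6×0.927)×0.927 = 2.84 m²; P = b + 2y√(1+z²) = 1.58 + 2×0.927×1.887 = 5.078 m.
Hydraulic radius R = A/P = 2.84/5.078 = 0.5592 m.
Rearranging Manning's equation: n = (1/Q) A R^(2/3) S^(1/2) = (1/2.3) × 2.84 × 0.5592^(2/3) × √0.00024 = 0.013.

n = 0.013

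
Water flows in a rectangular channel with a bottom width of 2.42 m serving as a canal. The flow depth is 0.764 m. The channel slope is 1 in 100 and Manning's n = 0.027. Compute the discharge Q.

Q = 4.13 m³/s

Flow area A = b·y = 2.42 × 0.764 = 1.849 m². Wetted perimeter P = b + 2y = 2.42 + 2×0.764 = 3.948 m.
Hydraulic radius R = A/P = 1.849/3.948 = 0.4683 m.
Manning's equation: Q = (1/n) A R^(2/3) S^(1/2) = (1/0.027) × 1.849 × 0.4683^(2/3) × 0.01^(1/2) = 4.13 m³/s.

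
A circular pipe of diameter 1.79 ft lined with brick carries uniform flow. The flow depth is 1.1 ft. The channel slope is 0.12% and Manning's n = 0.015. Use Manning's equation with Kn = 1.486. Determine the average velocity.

V = 2.17 ft/s

For a circular section of diameter D = 1.79 ft at depth y = 1.1 ft, the central angle is θ = 2 arccos(1 − 2y/D) = 3.604 rad. Then A = (D²/8)(θ − sin θ) = 1.622 ft² and P = Dθ/2 = 3.225 ft.
Hydraulic radius R = A/P = 1.622/3.225 = 0.5029 ft.
From Manning's equation, V = (1.486/n) R^(2/3) S^(1/2) = (1.486/0.015) × 0.5029^(2/3) × 0.0012^(1/2) = 2.17 ft/s.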